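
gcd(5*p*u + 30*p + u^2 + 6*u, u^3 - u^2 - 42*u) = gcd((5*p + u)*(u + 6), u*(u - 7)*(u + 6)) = u + 6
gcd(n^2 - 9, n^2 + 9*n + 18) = n + 3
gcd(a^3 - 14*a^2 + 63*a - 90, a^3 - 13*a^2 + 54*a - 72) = a^2 - 9*a + 18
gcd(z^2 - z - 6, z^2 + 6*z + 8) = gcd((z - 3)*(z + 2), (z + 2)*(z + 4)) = z + 2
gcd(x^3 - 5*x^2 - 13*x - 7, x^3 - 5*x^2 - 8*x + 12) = 1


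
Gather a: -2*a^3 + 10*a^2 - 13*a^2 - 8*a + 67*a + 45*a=-2*a^3 - 3*a^2 + 104*a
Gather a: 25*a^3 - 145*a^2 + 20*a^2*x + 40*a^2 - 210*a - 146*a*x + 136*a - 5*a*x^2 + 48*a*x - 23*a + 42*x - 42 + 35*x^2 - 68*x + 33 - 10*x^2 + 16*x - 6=25*a^3 + a^2*(20*x - 105) + a*(-5*x^2 - 98*x - 97) + 25*x^2 - 10*x - 15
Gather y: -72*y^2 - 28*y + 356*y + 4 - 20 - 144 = -72*y^2 + 328*y - 160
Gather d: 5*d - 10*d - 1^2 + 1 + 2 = 2 - 5*d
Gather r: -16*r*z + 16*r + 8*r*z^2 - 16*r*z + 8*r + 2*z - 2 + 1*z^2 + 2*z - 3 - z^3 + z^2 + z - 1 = r*(8*z^2 - 32*z + 24) - z^3 + 2*z^2 + 5*z - 6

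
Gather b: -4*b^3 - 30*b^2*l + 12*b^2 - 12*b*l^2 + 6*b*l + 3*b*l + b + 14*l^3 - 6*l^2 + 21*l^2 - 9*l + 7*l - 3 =-4*b^3 + b^2*(12 - 30*l) + b*(-12*l^2 + 9*l + 1) + 14*l^3 + 15*l^2 - 2*l - 3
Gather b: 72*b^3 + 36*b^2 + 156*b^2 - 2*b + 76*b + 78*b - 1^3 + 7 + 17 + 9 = 72*b^3 + 192*b^2 + 152*b + 32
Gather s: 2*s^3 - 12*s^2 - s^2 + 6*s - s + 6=2*s^3 - 13*s^2 + 5*s + 6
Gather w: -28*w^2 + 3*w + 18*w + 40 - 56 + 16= -28*w^2 + 21*w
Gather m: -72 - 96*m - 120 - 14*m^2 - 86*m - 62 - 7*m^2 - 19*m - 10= -21*m^2 - 201*m - 264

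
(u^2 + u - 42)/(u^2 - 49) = (u - 6)/(u - 7)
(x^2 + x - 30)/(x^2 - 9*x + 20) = (x + 6)/(x - 4)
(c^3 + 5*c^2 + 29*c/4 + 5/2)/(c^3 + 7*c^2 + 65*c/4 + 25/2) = (2*c + 1)/(2*c + 5)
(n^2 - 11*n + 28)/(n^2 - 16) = (n - 7)/(n + 4)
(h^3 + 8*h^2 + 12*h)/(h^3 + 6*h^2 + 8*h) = (h + 6)/(h + 4)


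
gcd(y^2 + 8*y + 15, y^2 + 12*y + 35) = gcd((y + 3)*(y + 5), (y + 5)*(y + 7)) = y + 5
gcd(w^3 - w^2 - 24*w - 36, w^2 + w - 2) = w + 2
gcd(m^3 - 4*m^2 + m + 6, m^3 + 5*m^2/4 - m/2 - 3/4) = m + 1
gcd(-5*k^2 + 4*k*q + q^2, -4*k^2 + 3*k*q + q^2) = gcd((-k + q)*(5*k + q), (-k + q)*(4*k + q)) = -k + q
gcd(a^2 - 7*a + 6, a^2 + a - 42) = a - 6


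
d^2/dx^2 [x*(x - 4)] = 2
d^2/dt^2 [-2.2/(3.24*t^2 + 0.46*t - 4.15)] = (46.18944*t^2 + 6.55776*t - 2.2*(6.48*t + 0.46)*(12.96*t + 0.92) - 59.1624)/(3.24*t^2 + 0.46*t - 4.15)^3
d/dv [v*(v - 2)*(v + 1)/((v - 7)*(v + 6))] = (v^4 - 2*v^3 - 123*v^2 + 84*v + 84)/(v^4 - 2*v^3 - 83*v^2 + 84*v + 1764)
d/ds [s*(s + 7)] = 2*s + 7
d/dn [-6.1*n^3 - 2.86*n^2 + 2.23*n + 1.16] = -18.3*n^2 - 5.72*n + 2.23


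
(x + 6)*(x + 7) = x^2 + 13*x + 42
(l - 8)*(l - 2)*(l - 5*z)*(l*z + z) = l^4*z - 5*l^3*z^2 - 9*l^3*z + 45*l^2*z^2 + 6*l^2*z - 30*l*z^2 + 16*l*z - 80*z^2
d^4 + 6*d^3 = d^3*(d + 6)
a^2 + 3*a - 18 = (a - 3)*(a + 6)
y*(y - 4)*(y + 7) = y^3 + 3*y^2 - 28*y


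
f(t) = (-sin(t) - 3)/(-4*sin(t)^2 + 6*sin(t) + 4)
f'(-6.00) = 0.23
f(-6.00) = -0.61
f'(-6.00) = 0.23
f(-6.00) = -0.61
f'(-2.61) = -4517.32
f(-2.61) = 36.00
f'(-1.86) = -0.32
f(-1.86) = 0.38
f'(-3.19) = -0.70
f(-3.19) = -0.71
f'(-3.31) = -0.41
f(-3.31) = -0.65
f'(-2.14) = -1.12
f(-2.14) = 0.55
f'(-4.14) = 0.13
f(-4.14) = -0.62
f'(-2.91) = -3.23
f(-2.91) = -1.15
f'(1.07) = -0.13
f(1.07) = -0.63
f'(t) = (8*sin(t)*cos(t) - 6*cos(t))*(-sin(t) - 3)/(-4*sin(t)^2 + 6*sin(t) + 4)^2 - cos(t)/(-4*sin(t)^2 + 6*sin(t) + 4)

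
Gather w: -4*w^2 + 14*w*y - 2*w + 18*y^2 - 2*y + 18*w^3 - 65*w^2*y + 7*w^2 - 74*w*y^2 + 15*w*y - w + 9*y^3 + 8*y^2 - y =18*w^3 + w^2*(3 - 65*y) + w*(-74*y^2 + 29*y - 3) + 9*y^3 + 26*y^2 - 3*y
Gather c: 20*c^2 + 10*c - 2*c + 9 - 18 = 20*c^2 + 8*c - 9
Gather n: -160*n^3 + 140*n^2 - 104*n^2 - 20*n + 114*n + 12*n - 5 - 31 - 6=-160*n^3 + 36*n^2 + 106*n - 42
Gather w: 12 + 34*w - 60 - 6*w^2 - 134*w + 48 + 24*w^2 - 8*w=18*w^2 - 108*w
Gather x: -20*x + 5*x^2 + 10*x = 5*x^2 - 10*x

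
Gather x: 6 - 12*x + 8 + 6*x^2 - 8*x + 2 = 6*x^2 - 20*x + 16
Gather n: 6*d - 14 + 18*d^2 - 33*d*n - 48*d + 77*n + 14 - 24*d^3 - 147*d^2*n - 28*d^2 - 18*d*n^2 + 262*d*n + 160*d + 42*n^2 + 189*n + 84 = -24*d^3 - 10*d^2 + 118*d + n^2*(42 - 18*d) + n*(-147*d^2 + 229*d + 266) + 84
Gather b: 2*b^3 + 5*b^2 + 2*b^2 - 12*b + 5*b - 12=2*b^3 + 7*b^2 - 7*b - 12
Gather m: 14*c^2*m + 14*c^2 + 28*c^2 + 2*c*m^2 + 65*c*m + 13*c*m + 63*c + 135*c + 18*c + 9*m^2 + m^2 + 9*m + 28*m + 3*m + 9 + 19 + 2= 42*c^2 + 216*c + m^2*(2*c + 10) + m*(14*c^2 + 78*c + 40) + 30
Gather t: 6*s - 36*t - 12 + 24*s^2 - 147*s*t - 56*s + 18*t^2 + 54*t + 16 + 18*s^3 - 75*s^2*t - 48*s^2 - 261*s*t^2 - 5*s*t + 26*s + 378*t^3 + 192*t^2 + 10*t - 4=18*s^3 - 24*s^2 - 24*s + 378*t^3 + t^2*(210 - 261*s) + t*(-75*s^2 - 152*s + 28)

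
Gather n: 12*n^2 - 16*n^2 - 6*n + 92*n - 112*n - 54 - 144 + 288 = -4*n^2 - 26*n + 90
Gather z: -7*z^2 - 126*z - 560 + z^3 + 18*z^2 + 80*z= z^3 + 11*z^2 - 46*z - 560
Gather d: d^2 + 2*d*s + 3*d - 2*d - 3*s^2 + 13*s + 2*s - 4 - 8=d^2 + d*(2*s + 1) - 3*s^2 + 15*s - 12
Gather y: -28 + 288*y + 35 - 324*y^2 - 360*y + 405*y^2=81*y^2 - 72*y + 7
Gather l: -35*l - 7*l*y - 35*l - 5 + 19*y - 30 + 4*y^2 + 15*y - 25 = l*(-7*y - 70) + 4*y^2 + 34*y - 60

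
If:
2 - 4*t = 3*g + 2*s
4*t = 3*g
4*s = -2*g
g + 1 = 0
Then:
No Solution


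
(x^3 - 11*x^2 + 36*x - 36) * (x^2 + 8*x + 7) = x^5 - 3*x^4 - 45*x^3 + 175*x^2 - 36*x - 252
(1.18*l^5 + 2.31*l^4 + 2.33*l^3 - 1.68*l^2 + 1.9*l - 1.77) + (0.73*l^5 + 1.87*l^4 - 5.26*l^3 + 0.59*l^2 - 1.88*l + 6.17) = 1.91*l^5 + 4.18*l^4 - 2.93*l^3 - 1.09*l^2 + 0.02*l + 4.4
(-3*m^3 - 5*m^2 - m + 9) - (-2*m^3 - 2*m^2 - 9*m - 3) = -m^3 - 3*m^2 + 8*m + 12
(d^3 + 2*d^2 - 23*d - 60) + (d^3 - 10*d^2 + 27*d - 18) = 2*d^3 - 8*d^2 + 4*d - 78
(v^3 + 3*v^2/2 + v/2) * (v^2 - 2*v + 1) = v^5 - v^4/2 - 3*v^3/2 + v^2/2 + v/2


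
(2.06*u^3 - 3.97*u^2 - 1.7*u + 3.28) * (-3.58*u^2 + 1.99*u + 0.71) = -7.3748*u^5 + 18.312*u^4 - 0.3517*u^3 - 17.9441*u^2 + 5.3202*u + 2.3288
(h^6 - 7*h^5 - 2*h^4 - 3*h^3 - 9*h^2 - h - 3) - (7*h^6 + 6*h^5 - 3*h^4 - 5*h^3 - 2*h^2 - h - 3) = -6*h^6 - 13*h^5 + h^4 + 2*h^3 - 7*h^2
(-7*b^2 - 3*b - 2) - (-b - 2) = -7*b^2 - 2*b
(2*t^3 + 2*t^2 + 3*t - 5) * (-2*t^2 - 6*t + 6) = -4*t^5 - 16*t^4 - 6*t^3 + 4*t^2 + 48*t - 30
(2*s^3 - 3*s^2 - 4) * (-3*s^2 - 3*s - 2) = -6*s^5 + 3*s^4 + 5*s^3 + 18*s^2 + 12*s + 8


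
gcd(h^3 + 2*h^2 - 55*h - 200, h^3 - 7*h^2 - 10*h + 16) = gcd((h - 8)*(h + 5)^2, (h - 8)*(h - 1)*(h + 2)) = h - 8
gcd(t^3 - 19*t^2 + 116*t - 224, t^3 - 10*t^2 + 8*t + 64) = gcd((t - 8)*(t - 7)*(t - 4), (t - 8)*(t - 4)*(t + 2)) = t^2 - 12*t + 32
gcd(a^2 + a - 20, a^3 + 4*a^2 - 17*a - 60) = a^2 + a - 20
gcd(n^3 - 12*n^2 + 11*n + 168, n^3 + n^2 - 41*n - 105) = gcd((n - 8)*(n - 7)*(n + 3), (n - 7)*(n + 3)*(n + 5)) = n^2 - 4*n - 21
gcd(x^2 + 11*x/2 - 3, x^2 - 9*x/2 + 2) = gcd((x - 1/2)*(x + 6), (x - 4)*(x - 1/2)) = x - 1/2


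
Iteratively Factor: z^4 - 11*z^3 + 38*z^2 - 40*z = (z)*(z^3 - 11*z^2 + 38*z - 40) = z*(z - 4)*(z^2 - 7*z + 10) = z*(z - 4)*(z - 2)*(z - 5)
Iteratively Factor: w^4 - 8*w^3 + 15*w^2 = (w - 5)*(w^3 - 3*w^2) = w*(w - 5)*(w^2 - 3*w) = w*(w - 5)*(w - 3)*(w)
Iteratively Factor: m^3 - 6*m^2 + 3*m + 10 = (m - 2)*(m^2 - 4*m - 5) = (m - 2)*(m + 1)*(m - 5)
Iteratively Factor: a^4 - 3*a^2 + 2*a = (a)*(a^3 - 3*a + 2) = a*(a + 2)*(a^2 - 2*a + 1) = a*(a - 1)*(a + 2)*(a - 1)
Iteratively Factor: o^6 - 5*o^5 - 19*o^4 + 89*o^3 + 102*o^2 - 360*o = (o - 2)*(o^5 - 3*o^4 - 25*o^3 + 39*o^2 + 180*o) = o*(o - 2)*(o^4 - 3*o^3 - 25*o^2 + 39*o + 180) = o*(o - 2)*(o + 3)*(o^3 - 6*o^2 - 7*o + 60) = o*(o - 4)*(o - 2)*(o + 3)*(o^2 - 2*o - 15) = o*(o - 4)*(o - 2)*(o + 3)^2*(o - 5)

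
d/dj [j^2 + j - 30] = 2*j + 1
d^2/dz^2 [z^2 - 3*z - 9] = 2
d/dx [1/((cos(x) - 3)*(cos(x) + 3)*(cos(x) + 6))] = (-3*sin(x)^2 + 12*cos(x) - 6)*sin(x)/((cos(x) - 3)^2*(cos(x) + 3)^2*(cos(x) + 6)^2)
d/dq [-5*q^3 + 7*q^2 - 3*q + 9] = -15*q^2 + 14*q - 3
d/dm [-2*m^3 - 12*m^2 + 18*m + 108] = -6*m^2 - 24*m + 18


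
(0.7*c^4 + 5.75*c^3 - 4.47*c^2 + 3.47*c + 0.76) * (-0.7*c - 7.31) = -0.49*c^5 - 9.142*c^4 - 38.9035*c^3 + 30.2467*c^2 - 25.8977*c - 5.5556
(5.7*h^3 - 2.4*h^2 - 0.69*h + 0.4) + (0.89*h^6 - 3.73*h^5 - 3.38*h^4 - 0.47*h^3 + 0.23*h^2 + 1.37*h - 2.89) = 0.89*h^6 - 3.73*h^5 - 3.38*h^4 + 5.23*h^3 - 2.17*h^2 + 0.68*h - 2.49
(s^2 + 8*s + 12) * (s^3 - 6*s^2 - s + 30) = s^5 + 2*s^4 - 37*s^3 - 50*s^2 + 228*s + 360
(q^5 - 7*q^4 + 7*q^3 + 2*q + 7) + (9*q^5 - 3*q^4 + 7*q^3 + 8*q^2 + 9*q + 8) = 10*q^5 - 10*q^4 + 14*q^3 + 8*q^2 + 11*q + 15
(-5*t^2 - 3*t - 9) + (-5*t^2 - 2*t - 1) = -10*t^2 - 5*t - 10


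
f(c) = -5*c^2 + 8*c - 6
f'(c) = 8 - 10*c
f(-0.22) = -8.00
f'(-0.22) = 10.20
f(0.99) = -2.98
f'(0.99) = -1.90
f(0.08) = -5.39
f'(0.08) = 7.20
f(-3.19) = -82.40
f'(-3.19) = 39.90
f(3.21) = -31.84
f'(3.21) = -24.10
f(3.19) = -31.36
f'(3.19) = -23.90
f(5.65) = -120.41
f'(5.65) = -48.50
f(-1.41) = -27.22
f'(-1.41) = 22.10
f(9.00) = -339.00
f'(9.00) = -82.00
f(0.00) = -6.00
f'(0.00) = 8.00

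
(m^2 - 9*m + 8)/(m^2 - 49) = (m^2 - 9*m + 8)/(m^2 - 49)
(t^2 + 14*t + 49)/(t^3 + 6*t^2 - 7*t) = (t + 7)/(t*(t - 1))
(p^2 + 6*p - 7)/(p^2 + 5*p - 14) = (p - 1)/(p - 2)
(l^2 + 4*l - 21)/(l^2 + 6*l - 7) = (l - 3)/(l - 1)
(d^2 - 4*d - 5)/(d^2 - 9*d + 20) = (d + 1)/(d - 4)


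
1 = 1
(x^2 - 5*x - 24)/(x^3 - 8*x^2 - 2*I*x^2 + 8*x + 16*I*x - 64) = (x + 3)/(x^2 - 2*I*x + 8)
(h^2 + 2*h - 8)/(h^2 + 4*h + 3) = (h^2 + 2*h - 8)/(h^2 + 4*h + 3)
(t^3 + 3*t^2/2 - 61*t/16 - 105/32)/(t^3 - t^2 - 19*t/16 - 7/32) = (8*t^2 + 26*t + 15)/(8*t^2 + 6*t + 1)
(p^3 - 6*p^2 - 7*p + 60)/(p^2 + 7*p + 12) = (p^2 - 9*p + 20)/(p + 4)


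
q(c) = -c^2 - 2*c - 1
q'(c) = -2*c - 2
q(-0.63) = -0.14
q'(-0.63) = -0.74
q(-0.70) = -0.09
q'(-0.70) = -0.60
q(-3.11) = -4.45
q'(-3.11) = 4.22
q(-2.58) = -2.50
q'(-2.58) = 3.16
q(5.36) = -40.45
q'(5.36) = -12.72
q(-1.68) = -0.46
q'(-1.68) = 1.36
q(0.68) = -2.82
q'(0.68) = -3.36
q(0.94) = -3.76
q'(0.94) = -3.88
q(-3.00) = -4.00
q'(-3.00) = 4.00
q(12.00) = -169.00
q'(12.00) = -26.00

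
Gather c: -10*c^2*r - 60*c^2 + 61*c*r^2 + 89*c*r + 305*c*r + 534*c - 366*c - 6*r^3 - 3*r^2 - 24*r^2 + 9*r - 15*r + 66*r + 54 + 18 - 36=c^2*(-10*r - 60) + c*(61*r^2 + 394*r + 168) - 6*r^3 - 27*r^2 + 60*r + 36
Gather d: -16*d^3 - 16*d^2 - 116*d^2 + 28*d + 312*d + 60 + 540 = -16*d^3 - 132*d^2 + 340*d + 600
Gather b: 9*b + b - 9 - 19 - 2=10*b - 30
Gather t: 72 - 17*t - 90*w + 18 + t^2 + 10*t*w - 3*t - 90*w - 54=t^2 + t*(10*w - 20) - 180*w + 36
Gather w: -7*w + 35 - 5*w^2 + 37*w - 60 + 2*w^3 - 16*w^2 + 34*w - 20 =2*w^3 - 21*w^2 + 64*w - 45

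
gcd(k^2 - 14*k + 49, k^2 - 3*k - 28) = k - 7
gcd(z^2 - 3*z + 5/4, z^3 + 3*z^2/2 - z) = z - 1/2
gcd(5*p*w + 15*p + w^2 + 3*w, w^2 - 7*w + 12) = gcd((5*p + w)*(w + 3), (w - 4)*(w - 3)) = 1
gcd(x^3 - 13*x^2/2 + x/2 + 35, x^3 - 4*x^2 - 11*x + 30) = x - 5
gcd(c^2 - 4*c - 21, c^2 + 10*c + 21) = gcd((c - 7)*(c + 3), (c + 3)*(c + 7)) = c + 3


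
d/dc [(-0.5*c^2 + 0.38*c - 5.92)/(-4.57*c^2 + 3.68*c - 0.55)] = (-0.103400000000001*c^2 - 53.5588*c + 21.5766)/(20.8849*c^4 - 33.6352*c^3 + 18.5694*c^2 - 4.048*c + 0.3025)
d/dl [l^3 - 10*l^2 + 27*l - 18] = 3*l^2 - 20*l + 27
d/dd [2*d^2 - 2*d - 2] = 4*d - 2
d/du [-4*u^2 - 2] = -8*u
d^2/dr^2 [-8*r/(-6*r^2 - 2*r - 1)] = 32*(2*r*(6*r + 1)^2 - (9*r + 1)*(6*r^2 + 2*r + 1))/(6*r^2 + 2*r + 1)^3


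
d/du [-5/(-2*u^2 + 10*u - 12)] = 5*(5 - 2*u)/(2*(u^2 - 5*u + 6)^2)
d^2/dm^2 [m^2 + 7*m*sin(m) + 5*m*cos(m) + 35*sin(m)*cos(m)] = -7*m*sin(m) - 5*m*cos(m) - 10*sin(m) - 70*sin(2*m) + 14*cos(m) + 2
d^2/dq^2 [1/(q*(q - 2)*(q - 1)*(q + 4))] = 2*(10*q^6 + 15*q^5 - 84*q^4 - 64*q^3 + 324*q^2 - 240*q + 64)/(q^3*(q^9 + 3*q^8 - 27*q^7 - 35*q^6 + 318*q^5 - 156*q^4 - 1288*q^3 + 2592*q^2 - 1920*q + 512))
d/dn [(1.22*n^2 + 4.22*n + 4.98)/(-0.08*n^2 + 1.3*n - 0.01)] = (1.9236*n^2 + 0.7724*n - 6.5162)/(0.0064*n^4 - 0.208*n^3 + 1.6916*n^2 - 0.026*n + 0.0001)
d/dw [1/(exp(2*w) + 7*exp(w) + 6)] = (-2*exp(w) - 7)*exp(w)/(exp(2*w) + 7*exp(w) + 6)^2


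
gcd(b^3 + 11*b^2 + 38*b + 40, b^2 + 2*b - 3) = 1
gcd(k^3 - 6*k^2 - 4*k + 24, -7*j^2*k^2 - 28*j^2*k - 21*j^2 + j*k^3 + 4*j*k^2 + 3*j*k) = 1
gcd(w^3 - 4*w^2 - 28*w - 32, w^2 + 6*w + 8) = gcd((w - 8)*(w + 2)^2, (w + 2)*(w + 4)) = w + 2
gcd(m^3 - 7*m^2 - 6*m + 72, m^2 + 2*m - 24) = m - 4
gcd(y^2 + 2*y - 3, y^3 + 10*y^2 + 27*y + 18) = y + 3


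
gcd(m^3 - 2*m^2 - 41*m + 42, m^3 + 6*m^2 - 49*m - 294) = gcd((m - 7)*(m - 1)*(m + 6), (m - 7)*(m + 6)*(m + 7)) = m^2 - m - 42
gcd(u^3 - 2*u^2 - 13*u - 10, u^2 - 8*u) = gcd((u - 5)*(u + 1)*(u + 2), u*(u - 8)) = 1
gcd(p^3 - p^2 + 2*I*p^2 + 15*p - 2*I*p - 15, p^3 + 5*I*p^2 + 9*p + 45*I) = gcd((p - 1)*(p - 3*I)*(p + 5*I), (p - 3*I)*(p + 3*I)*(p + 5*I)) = p^2 + 2*I*p + 15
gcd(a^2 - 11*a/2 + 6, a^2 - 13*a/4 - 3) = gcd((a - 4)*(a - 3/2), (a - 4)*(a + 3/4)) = a - 4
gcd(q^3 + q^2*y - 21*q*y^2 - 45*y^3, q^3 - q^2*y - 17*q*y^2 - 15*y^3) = -q^2 + 2*q*y + 15*y^2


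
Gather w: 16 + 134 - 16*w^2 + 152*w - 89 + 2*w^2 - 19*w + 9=-14*w^2 + 133*w + 70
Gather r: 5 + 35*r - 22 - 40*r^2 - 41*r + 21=-40*r^2 - 6*r + 4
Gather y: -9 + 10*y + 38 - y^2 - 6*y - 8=-y^2 + 4*y + 21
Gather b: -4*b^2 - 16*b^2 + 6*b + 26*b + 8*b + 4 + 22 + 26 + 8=-20*b^2 + 40*b + 60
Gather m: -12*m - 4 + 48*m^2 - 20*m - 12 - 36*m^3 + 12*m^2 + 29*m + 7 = -36*m^3 + 60*m^2 - 3*m - 9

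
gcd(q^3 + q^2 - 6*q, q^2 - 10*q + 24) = 1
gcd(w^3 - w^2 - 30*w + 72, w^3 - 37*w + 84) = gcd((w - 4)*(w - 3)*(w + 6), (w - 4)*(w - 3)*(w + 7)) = w^2 - 7*w + 12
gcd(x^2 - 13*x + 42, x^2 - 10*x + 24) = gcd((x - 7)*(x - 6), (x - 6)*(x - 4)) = x - 6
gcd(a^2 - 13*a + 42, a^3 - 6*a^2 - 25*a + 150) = a - 6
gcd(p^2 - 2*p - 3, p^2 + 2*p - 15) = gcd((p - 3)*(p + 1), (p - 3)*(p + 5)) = p - 3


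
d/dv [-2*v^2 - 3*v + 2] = -4*v - 3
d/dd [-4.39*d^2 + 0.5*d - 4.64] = 0.5 - 8.78*d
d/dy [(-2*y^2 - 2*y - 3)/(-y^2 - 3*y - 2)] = (4*y^2 + 2*y - 5)/(y^4 + 6*y^3 + 13*y^2 + 12*y + 4)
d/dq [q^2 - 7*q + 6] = 2*q - 7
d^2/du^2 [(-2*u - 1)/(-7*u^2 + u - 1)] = 2*((2*u + 1)*(14*u - 1)^2 - (42*u + 5)*(7*u^2 - u + 1))/(7*u^2 - u + 1)^3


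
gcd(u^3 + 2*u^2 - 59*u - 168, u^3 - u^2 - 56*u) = u^2 - u - 56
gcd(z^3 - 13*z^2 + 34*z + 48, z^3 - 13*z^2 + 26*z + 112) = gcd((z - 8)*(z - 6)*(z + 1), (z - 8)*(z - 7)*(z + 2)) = z - 8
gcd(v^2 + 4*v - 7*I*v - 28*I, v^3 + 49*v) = v - 7*I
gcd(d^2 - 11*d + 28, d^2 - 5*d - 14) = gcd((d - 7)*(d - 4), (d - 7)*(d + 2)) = d - 7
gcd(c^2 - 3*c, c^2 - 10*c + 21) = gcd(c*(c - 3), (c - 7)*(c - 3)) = c - 3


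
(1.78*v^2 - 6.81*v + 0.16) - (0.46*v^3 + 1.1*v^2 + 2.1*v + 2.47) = -0.46*v^3 + 0.68*v^2 - 8.91*v - 2.31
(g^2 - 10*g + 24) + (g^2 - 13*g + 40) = 2*g^2 - 23*g + 64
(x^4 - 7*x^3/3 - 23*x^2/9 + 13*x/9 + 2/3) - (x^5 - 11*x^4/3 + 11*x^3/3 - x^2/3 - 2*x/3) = -x^5 + 14*x^4/3 - 6*x^3 - 20*x^2/9 + 19*x/9 + 2/3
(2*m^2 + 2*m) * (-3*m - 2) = -6*m^3 - 10*m^2 - 4*m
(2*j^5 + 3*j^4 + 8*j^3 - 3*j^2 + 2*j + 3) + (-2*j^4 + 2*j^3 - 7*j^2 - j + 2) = 2*j^5 + j^4 + 10*j^3 - 10*j^2 + j + 5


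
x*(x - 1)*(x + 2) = x^3 + x^2 - 2*x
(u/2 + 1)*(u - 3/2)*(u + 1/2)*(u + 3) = u^4/2 + 2*u^3 + u^2/8 - 39*u/8 - 9/4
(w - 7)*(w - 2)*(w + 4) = w^3 - 5*w^2 - 22*w + 56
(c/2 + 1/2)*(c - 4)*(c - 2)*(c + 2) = c^4/2 - 3*c^3/2 - 4*c^2 + 6*c + 8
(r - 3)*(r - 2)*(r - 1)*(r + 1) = r^4 - 5*r^3 + 5*r^2 + 5*r - 6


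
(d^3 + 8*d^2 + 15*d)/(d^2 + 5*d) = d + 3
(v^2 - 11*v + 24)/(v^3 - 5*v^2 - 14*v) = (-v^2 + 11*v - 24)/(v*(-v^2 + 5*v + 14))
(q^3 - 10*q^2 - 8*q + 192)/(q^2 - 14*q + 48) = q + 4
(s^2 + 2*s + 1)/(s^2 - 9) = (s^2 + 2*s + 1)/(s^2 - 9)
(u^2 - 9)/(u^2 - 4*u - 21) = (u - 3)/(u - 7)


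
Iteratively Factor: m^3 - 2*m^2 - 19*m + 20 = (m - 1)*(m^2 - m - 20) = (m - 5)*(m - 1)*(m + 4)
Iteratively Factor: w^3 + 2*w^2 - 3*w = (w + 3)*(w^2 - w) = w*(w + 3)*(w - 1)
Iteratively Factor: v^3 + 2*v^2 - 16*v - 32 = (v + 4)*(v^2 - 2*v - 8) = (v + 2)*(v + 4)*(v - 4)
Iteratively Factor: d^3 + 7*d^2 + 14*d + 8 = (d + 1)*(d^2 + 6*d + 8) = (d + 1)*(d + 4)*(d + 2)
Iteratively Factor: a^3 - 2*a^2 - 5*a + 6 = (a - 1)*(a^2 - a - 6) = (a - 3)*(a - 1)*(a + 2)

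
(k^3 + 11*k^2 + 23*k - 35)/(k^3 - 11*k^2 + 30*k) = (k^3 + 11*k^2 + 23*k - 35)/(k*(k^2 - 11*k + 30))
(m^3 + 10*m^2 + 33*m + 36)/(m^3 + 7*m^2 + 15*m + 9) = (m + 4)/(m + 1)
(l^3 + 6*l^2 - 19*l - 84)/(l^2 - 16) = (l^2 + 10*l + 21)/(l + 4)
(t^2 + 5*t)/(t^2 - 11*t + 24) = t*(t + 5)/(t^2 - 11*t + 24)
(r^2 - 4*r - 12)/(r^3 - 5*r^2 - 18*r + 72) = (r + 2)/(r^2 + r - 12)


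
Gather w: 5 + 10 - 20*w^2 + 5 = 20 - 20*w^2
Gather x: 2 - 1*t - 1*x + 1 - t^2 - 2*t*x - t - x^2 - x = -t^2 - 2*t - x^2 + x*(-2*t - 2) + 3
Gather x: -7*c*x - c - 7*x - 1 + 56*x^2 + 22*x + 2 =-c + 56*x^2 + x*(15 - 7*c) + 1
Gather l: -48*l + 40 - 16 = 24 - 48*l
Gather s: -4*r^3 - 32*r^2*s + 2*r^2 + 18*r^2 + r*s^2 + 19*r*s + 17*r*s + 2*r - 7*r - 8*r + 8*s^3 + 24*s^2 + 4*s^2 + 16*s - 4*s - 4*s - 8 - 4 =-4*r^3 + 20*r^2 - 13*r + 8*s^3 + s^2*(r + 28) + s*(-32*r^2 + 36*r + 8) - 12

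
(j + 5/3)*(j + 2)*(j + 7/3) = j^3 + 6*j^2 + 107*j/9 + 70/9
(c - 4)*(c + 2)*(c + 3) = c^3 + c^2 - 14*c - 24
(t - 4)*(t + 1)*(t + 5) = t^3 + 2*t^2 - 19*t - 20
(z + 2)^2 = z^2 + 4*z + 4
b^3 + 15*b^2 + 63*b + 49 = (b + 1)*(b + 7)^2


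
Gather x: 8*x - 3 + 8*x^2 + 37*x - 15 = 8*x^2 + 45*x - 18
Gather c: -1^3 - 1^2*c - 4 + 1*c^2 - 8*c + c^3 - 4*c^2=c^3 - 3*c^2 - 9*c - 5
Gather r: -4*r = -4*r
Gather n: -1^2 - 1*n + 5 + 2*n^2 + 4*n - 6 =2*n^2 + 3*n - 2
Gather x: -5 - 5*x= -5*x - 5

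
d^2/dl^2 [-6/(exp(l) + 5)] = 6*(5 - exp(l))*exp(l)/(exp(l) + 5)^3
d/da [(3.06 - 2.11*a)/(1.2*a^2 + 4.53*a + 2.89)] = (2.532*a^2 - 7.344*a - 19.9597)/(1.44*a^4 + 10.872*a^3 + 27.4569*a^2 + 26.1834*a + 8.3521)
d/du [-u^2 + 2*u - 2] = 2 - 2*u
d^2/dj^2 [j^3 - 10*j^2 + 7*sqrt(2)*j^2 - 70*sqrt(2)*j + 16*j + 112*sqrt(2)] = 6*j - 20 + 14*sqrt(2)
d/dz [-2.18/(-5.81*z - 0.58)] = -12.6658/(5.81*z + 0.58)^2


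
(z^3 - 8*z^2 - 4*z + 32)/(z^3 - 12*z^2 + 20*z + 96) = (z - 2)/(z - 6)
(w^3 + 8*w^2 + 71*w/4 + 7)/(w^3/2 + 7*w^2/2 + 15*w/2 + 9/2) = (4*w^3 + 32*w^2 + 71*w + 28)/(2*(w^3 + 7*w^2 + 15*w + 9))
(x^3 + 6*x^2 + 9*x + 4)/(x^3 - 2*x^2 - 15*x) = (x^3 + 6*x^2 + 9*x + 4)/(x*(x^2 - 2*x - 15))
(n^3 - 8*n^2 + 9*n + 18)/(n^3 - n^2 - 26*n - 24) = (n - 3)/(n + 4)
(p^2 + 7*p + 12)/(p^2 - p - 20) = (p + 3)/(p - 5)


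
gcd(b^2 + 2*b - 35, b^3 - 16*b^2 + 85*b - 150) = b - 5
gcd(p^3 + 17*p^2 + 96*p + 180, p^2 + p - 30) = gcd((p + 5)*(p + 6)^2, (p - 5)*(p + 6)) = p + 6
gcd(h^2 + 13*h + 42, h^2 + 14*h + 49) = h + 7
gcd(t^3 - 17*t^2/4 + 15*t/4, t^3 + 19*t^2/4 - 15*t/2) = t^2 - 5*t/4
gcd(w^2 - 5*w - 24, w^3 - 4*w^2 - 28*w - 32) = w - 8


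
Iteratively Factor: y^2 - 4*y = (y)*(y - 4)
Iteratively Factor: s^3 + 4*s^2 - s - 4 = (s + 4)*(s^2 - 1) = (s + 1)*(s + 4)*(s - 1)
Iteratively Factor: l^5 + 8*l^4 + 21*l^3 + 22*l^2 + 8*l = (l)*(l^4 + 8*l^3 + 21*l^2 + 22*l + 8) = l*(l + 1)*(l^3 + 7*l^2 + 14*l + 8) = l*(l + 1)*(l + 2)*(l^2 + 5*l + 4) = l*(l + 1)^2*(l + 2)*(l + 4)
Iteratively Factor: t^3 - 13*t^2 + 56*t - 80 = (t - 5)*(t^2 - 8*t + 16) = (t - 5)*(t - 4)*(t - 4)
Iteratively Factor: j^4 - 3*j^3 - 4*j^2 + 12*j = (j - 3)*(j^3 - 4*j) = (j - 3)*(j - 2)*(j^2 + 2*j) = j*(j - 3)*(j - 2)*(j + 2)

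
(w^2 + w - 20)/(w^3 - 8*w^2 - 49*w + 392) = (w^2 + w - 20)/(w^3 - 8*w^2 - 49*w + 392)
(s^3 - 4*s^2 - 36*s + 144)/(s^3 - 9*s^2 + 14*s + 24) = (s + 6)/(s + 1)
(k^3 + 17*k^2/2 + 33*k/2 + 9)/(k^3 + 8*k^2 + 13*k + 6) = (k + 3/2)/(k + 1)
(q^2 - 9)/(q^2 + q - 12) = (q + 3)/(q + 4)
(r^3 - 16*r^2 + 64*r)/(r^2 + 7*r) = (r^2 - 16*r + 64)/(r + 7)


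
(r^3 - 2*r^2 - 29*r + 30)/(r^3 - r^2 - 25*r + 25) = (r - 6)/(r - 5)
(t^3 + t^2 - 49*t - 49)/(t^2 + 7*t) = t - 6 - 7/t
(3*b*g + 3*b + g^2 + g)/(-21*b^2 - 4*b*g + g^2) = (-g - 1)/(7*b - g)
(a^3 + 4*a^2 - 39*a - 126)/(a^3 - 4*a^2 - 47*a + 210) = (a + 3)/(a - 5)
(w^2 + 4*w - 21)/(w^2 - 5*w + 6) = (w + 7)/(w - 2)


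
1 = 1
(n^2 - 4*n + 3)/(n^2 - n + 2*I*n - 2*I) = (n - 3)/(n + 2*I)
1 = 1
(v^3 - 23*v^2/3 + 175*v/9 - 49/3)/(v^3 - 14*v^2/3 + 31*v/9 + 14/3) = (3*v - 7)/(3*v + 2)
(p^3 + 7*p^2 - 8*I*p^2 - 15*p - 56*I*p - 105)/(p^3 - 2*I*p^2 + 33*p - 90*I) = (p + 7)/(p + 6*I)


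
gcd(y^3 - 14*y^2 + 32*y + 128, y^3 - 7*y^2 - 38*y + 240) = y - 8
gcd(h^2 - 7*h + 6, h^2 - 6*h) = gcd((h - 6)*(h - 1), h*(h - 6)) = h - 6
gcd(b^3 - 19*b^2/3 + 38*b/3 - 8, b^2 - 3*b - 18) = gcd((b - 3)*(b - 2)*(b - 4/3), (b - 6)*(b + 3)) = 1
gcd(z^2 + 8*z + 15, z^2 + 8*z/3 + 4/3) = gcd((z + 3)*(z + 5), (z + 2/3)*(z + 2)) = 1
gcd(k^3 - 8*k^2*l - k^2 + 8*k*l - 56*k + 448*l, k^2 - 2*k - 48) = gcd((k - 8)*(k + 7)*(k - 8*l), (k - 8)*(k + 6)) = k - 8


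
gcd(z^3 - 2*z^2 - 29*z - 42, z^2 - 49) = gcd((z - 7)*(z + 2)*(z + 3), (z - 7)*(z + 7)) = z - 7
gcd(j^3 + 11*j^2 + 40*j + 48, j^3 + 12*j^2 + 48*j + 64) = j^2 + 8*j + 16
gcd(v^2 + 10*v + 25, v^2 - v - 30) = v + 5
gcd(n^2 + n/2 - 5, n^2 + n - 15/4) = n + 5/2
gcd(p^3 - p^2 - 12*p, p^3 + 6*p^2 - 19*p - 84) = p^2 - p - 12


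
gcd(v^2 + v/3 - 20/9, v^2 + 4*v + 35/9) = v + 5/3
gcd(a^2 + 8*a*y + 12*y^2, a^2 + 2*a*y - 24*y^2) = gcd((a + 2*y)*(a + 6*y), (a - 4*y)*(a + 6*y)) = a + 6*y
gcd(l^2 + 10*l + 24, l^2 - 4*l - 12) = 1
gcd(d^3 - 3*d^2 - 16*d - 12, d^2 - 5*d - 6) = d^2 - 5*d - 6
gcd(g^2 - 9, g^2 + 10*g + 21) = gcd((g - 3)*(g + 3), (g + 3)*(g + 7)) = g + 3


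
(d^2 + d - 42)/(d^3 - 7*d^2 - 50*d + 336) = 1/(d - 8)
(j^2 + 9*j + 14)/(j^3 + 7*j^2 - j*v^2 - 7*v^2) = (-j - 2)/(-j^2 + v^2)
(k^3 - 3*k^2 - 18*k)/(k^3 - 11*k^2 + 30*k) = (k + 3)/(k - 5)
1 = 1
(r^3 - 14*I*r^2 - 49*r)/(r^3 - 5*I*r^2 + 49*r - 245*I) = r*(r - 7*I)/(r^2 + 2*I*r + 35)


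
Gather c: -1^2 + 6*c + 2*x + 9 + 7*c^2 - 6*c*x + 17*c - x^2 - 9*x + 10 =7*c^2 + c*(23 - 6*x) - x^2 - 7*x + 18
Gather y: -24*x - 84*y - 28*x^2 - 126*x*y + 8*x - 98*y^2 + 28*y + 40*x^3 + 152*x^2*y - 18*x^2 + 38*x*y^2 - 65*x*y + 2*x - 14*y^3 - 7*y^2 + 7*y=40*x^3 - 46*x^2 - 14*x - 14*y^3 + y^2*(38*x - 105) + y*(152*x^2 - 191*x - 49)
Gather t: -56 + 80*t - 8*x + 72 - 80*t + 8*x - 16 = 0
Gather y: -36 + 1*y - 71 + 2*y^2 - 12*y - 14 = 2*y^2 - 11*y - 121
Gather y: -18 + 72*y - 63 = 72*y - 81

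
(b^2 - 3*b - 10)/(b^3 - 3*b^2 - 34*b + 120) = (b + 2)/(b^2 + 2*b - 24)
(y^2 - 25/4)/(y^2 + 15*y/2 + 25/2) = (y - 5/2)/(y + 5)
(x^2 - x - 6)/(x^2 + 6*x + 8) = (x - 3)/(x + 4)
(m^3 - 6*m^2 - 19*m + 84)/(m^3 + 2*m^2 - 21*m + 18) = (m^2 - 3*m - 28)/(m^2 + 5*m - 6)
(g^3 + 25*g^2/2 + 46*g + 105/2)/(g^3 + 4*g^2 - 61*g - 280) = (2*g^2 + 11*g + 15)/(2*(g^2 - 3*g - 40))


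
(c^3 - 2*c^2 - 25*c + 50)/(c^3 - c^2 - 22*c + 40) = (c - 5)/(c - 4)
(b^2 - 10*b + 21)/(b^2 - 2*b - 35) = (b - 3)/(b + 5)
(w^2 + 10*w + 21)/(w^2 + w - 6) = (w + 7)/(w - 2)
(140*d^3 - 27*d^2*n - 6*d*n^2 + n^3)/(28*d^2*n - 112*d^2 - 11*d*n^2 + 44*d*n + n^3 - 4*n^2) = (5*d + n)/(n - 4)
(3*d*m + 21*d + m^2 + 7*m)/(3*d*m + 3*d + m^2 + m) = (m + 7)/(m + 1)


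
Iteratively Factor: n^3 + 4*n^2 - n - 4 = (n + 4)*(n^2 - 1) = (n - 1)*(n + 4)*(n + 1)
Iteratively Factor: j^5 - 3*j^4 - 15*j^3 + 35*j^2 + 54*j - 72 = (j + 3)*(j^4 - 6*j^3 + 3*j^2 + 26*j - 24) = (j - 1)*(j + 3)*(j^3 - 5*j^2 - 2*j + 24) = (j - 1)*(j + 2)*(j + 3)*(j^2 - 7*j + 12) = (j - 4)*(j - 1)*(j + 2)*(j + 3)*(j - 3)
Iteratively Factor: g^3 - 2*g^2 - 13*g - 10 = (g + 1)*(g^2 - 3*g - 10) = (g - 5)*(g + 1)*(g + 2)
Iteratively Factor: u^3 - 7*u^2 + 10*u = (u - 2)*(u^2 - 5*u) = u*(u - 2)*(u - 5)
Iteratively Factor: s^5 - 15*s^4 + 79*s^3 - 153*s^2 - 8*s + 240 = (s - 5)*(s^4 - 10*s^3 + 29*s^2 - 8*s - 48) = (s - 5)*(s - 3)*(s^3 - 7*s^2 + 8*s + 16) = (s - 5)*(s - 4)*(s - 3)*(s^2 - 3*s - 4) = (s - 5)*(s - 4)^2*(s - 3)*(s + 1)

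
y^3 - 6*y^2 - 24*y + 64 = (y - 8)*(y - 2)*(y + 4)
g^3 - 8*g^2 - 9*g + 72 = (g - 8)*(g - 3)*(g + 3)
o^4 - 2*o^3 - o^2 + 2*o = o*(o - 2)*(o - 1)*(o + 1)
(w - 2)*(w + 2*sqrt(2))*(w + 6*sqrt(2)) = w^3 - 2*w^2 + 8*sqrt(2)*w^2 - 16*sqrt(2)*w + 24*w - 48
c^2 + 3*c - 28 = (c - 4)*(c + 7)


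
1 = 1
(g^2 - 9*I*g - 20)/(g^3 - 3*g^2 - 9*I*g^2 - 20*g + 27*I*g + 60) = 1/(g - 3)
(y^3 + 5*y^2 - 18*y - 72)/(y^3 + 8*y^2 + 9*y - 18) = (y - 4)/(y - 1)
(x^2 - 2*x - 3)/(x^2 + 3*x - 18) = (x + 1)/(x + 6)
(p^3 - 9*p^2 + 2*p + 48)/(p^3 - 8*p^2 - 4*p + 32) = (p - 3)/(p - 2)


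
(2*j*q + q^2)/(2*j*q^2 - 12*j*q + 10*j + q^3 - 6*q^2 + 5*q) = q/(q^2 - 6*q + 5)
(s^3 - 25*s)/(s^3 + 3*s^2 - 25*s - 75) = s/(s + 3)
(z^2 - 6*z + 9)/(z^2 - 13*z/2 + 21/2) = 2*(z - 3)/(2*z - 7)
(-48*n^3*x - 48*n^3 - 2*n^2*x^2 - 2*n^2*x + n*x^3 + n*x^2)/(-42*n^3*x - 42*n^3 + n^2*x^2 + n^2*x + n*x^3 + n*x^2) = (-48*n^2 - 2*n*x + x^2)/(-42*n^2 + n*x + x^2)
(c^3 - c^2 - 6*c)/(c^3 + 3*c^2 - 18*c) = (c + 2)/(c + 6)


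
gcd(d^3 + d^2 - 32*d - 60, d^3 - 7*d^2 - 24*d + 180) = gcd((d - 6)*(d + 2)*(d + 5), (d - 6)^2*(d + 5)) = d^2 - d - 30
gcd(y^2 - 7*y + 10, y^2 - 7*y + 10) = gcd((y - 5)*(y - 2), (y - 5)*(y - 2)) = y^2 - 7*y + 10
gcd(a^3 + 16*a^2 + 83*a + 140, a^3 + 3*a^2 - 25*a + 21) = a + 7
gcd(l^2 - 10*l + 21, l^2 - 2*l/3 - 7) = l - 3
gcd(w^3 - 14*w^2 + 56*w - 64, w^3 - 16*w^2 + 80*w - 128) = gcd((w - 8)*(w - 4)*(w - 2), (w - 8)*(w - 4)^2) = w^2 - 12*w + 32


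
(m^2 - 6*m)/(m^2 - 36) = m/(m + 6)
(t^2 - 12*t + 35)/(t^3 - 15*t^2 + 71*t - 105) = 1/(t - 3)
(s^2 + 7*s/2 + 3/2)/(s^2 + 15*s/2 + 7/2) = (s + 3)/(s + 7)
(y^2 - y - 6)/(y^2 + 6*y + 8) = (y - 3)/(y + 4)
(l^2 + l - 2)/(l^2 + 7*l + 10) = (l - 1)/(l + 5)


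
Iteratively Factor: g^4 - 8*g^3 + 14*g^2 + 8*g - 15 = (g - 3)*(g^3 - 5*g^2 - g + 5) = (g - 5)*(g - 3)*(g^2 - 1) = (g - 5)*(g - 3)*(g + 1)*(g - 1)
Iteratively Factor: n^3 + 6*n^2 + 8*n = (n)*(n^2 + 6*n + 8) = n*(n + 2)*(n + 4)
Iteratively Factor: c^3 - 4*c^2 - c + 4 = (c + 1)*(c^2 - 5*c + 4) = (c - 4)*(c + 1)*(c - 1)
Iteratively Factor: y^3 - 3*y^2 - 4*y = (y)*(y^2 - 3*y - 4) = y*(y + 1)*(y - 4)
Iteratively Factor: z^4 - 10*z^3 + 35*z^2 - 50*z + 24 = (z - 3)*(z^3 - 7*z^2 + 14*z - 8) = (z - 3)*(z - 1)*(z^2 - 6*z + 8) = (z - 4)*(z - 3)*(z - 1)*(z - 2)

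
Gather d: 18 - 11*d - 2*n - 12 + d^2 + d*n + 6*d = d^2 + d*(n - 5) - 2*n + 6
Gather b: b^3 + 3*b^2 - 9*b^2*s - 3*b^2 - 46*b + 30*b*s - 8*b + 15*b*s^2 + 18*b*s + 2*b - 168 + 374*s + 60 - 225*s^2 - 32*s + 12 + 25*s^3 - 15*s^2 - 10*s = b^3 - 9*b^2*s + b*(15*s^2 + 48*s - 52) + 25*s^3 - 240*s^2 + 332*s - 96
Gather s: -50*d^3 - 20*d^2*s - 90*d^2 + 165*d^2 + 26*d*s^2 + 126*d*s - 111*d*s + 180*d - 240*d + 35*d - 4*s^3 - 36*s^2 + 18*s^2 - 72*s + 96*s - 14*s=-50*d^3 + 75*d^2 - 25*d - 4*s^3 + s^2*(26*d - 18) + s*(-20*d^2 + 15*d + 10)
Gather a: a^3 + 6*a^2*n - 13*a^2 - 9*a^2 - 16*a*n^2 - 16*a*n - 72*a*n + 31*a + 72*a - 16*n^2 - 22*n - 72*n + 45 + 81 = a^3 + a^2*(6*n - 22) + a*(-16*n^2 - 88*n + 103) - 16*n^2 - 94*n + 126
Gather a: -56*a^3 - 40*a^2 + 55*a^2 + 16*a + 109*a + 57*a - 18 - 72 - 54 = -56*a^3 + 15*a^2 + 182*a - 144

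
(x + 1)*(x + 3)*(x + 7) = x^3 + 11*x^2 + 31*x + 21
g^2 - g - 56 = (g - 8)*(g + 7)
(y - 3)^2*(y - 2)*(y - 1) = y^4 - 9*y^3 + 29*y^2 - 39*y + 18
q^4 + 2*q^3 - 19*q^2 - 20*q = q*(q - 4)*(q + 1)*(q + 5)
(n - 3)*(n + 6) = n^2 + 3*n - 18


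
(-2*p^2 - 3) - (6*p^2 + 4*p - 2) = -8*p^2 - 4*p - 1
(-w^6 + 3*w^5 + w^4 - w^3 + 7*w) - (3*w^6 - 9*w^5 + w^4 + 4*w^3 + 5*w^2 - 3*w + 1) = -4*w^6 + 12*w^5 - 5*w^3 - 5*w^2 + 10*w - 1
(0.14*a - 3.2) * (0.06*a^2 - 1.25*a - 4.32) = 0.0084*a^3 - 0.367*a^2 + 3.3952*a + 13.824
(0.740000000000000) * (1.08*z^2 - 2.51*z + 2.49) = 0.7992*z^2 - 1.8574*z + 1.8426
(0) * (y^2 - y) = 0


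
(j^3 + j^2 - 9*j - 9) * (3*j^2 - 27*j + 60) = 3*j^5 - 24*j^4 + 6*j^3 + 276*j^2 - 297*j - 540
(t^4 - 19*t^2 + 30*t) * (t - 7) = t^5 - 7*t^4 - 19*t^3 + 163*t^2 - 210*t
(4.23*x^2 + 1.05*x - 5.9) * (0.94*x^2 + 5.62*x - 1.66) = 3.9762*x^4 + 24.7596*x^3 - 6.6668*x^2 - 34.901*x + 9.794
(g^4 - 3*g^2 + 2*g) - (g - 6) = g^4 - 3*g^2 + g + 6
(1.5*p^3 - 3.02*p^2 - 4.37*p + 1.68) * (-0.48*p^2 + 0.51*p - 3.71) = -0.72*p^5 + 2.2146*p^4 - 5.0076*p^3 + 8.1691*p^2 + 17.0695*p - 6.2328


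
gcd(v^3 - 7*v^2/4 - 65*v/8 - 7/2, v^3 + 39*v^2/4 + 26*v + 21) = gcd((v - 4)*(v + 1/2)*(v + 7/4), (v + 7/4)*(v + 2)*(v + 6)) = v + 7/4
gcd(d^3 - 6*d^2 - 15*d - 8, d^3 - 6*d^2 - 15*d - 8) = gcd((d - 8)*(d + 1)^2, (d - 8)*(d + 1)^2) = d^3 - 6*d^2 - 15*d - 8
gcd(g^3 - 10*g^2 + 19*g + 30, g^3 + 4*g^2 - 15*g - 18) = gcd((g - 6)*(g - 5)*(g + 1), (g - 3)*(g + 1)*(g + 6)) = g + 1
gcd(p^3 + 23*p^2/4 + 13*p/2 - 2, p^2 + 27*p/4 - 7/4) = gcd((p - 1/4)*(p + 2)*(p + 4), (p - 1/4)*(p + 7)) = p - 1/4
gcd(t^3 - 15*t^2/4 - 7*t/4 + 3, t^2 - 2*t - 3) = t + 1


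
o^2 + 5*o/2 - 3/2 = (o - 1/2)*(o + 3)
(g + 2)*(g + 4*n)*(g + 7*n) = g^3 + 11*g^2*n + 2*g^2 + 28*g*n^2 + 22*g*n + 56*n^2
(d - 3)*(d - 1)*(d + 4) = d^3 - 13*d + 12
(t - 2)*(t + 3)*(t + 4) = t^3 + 5*t^2 - 2*t - 24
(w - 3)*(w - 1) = w^2 - 4*w + 3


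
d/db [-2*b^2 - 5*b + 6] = -4*b - 5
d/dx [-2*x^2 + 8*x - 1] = 8 - 4*x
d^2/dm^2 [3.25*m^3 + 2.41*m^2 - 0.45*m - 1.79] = 19.5*m + 4.82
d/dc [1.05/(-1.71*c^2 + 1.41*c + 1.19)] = (3.591*c - 1.4805)/(-1.71*c^2 + 1.41*c + 1.19)^2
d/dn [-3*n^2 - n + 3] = -6*n - 1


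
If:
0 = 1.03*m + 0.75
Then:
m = -0.73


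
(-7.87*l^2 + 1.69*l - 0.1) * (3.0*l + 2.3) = -23.61*l^3 - 13.031*l^2 + 3.587*l - 0.23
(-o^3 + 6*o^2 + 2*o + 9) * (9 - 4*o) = 4*o^4 - 33*o^3 + 46*o^2 - 18*o + 81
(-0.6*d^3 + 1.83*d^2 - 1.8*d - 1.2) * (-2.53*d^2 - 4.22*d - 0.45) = 1.518*d^5 - 2.0979*d^4 - 2.8986*d^3 + 9.8085*d^2 + 5.874*d + 0.54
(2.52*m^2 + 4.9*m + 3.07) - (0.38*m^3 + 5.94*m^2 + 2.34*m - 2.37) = -0.38*m^3 - 3.42*m^2 + 2.56*m + 5.44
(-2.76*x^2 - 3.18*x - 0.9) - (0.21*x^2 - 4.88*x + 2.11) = -2.97*x^2 + 1.7*x - 3.01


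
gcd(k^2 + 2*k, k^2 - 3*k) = k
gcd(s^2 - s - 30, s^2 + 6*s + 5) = s + 5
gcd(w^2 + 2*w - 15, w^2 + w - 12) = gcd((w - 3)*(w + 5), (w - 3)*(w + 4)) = w - 3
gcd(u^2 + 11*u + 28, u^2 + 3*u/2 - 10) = u + 4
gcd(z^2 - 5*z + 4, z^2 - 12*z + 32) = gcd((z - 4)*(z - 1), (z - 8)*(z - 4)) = z - 4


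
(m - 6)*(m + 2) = m^2 - 4*m - 12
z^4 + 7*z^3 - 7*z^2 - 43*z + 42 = (z - 2)*(z - 1)*(z + 3)*(z + 7)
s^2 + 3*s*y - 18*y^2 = (s - 3*y)*(s + 6*y)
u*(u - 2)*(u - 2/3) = u^3 - 8*u^2/3 + 4*u/3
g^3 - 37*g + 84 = (g - 4)*(g - 3)*(g + 7)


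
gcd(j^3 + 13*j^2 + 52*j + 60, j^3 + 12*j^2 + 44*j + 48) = j^2 + 8*j + 12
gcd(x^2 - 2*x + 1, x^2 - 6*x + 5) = x - 1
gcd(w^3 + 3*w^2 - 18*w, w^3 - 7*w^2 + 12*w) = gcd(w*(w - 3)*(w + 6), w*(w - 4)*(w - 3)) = w^2 - 3*w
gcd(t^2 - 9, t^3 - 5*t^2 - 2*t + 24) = t - 3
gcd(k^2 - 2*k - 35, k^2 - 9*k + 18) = 1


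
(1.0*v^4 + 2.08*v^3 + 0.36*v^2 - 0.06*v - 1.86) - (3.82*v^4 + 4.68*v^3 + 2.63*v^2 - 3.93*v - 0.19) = -2.82*v^4 - 2.6*v^3 - 2.27*v^2 + 3.87*v - 1.67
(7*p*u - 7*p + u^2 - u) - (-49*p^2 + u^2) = 49*p^2 + 7*p*u - 7*p - u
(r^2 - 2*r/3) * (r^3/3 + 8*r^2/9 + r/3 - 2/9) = r^5/3 + 2*r^4/3 - 7*r^3/27 - 4*r^2/9 + 4*r/27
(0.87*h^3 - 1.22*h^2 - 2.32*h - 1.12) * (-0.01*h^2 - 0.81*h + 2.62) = -0.0087*h^5 - 0.6925*h^4 + 3.2908*h^3 - 1.306*h^2 - 5.1712*h - 2.9344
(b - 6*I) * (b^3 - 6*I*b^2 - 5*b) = b^4 - 12*I*b^3 - 41*b^2 + 30*I*b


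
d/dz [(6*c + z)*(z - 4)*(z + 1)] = 12*c*z - 18*c + 3*z^2 - 6*z - 4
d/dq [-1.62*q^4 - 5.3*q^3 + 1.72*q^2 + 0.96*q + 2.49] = -6.48*q^3 - 15.9*q^2 + 3.44*q + 0.96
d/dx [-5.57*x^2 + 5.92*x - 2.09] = 5.92 - 11.14*x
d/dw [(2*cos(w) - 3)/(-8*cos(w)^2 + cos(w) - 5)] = (16*sin(w)^2 + 48*cos(w) - 9)*sin(w)/(8*sin(w)^2 + cos(w) - 13)^2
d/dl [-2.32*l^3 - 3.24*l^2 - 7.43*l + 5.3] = -6.96*l^2 - 6.48*l - 7.43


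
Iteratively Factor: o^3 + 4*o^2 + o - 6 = (o + 2)*(o^2 + 2*o - 3) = (o + 2)*(o + 3)*(o - 1)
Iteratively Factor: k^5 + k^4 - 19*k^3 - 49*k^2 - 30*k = (k + 2)*(k^4 - k^3 - 17*k^2 - 15*k) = (k + 2)*(k + 3)*(k^3 - 4*k^2 - 5*k) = (k - 5)*(k + 2)*(k + 3)*(k^2 + k) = (k - 5)*(k + 1)*(k + 2)*(k + 3)*(k)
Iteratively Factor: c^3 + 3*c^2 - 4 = (c + 2)*(c^2 + c - 2) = (c - 1)*(c + 2)*(c + 2)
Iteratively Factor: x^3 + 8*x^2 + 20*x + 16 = (x + 2)*(x^2 + 6*x + 8) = (x + 2)^2*(x + 4)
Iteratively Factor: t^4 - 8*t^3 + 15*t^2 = (t)*(t^3 - 8*t^2 + 15*t) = t*(t - 5)*(t^2 - 3*t) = t*(t - 5)*(t - 3)*(t)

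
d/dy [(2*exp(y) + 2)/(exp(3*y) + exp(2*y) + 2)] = 2*(-(exp(y) + 1)*(3*exp(y) + 2)*exp(y) + exp(3*y) + exp(2*y) + 2)*exp(y)/(exp(3*y) + exp(2*y) + 2)^2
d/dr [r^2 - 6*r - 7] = 2*r - 6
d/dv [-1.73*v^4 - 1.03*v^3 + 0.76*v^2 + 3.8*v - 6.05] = -6.92*v^3 - 3.09*v^2 + 1.52*v + 3.8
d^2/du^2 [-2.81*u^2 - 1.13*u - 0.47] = -5.62000000000000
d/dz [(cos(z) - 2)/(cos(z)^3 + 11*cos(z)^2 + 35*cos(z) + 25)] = (-5*cos(z) + cos(2*z) - 18)*sin(z)/((cos(z) + 1)^2*(cos(z) + 5)^3)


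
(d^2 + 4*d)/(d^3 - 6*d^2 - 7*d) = (d + 4)/(d^2 - 6*d - 7)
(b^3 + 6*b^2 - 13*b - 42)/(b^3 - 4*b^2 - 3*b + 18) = (b + 7)/(b - 3)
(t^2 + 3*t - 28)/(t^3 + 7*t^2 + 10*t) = (t^2 + 3*t - 28)/(t*(t^2 + 7*t + 10))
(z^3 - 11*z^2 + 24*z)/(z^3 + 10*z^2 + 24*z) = (z^2 - 11*z + 24)/(z^2 + 10*z + 24)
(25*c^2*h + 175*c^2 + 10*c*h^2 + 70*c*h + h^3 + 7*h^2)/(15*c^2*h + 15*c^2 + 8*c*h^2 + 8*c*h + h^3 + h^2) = (5*c*h + 35*c + h^2 + 7*h)/(3*c*h + 3*c + h^2 + h)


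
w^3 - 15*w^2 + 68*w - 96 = (w - 8)*(w - 4)*(w - 3)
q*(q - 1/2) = q^2 - q/2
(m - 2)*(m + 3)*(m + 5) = m^3 + 6*m^2 - m - 30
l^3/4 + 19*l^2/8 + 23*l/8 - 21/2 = (l/4 + 1)*(l - 3/2)*(l + 7)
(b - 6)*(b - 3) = b^2 - 9*b + 18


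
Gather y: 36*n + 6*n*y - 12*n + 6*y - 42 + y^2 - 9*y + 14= 24*n + y^2 + y*(6*n - 3) - 28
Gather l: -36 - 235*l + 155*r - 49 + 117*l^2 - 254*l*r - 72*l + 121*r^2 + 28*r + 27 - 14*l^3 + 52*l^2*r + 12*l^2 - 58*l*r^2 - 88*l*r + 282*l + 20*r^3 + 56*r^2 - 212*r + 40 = -14*l^3 + l^2*(52*r + 129) + l*(-58*r^2 - 342*r - 25) + 20*r^3 + 177*r^2 - 29*r - 18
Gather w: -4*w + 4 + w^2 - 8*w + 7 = w^2 - 12*w + 11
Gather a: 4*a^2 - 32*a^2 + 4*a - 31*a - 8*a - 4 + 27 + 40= -28*a^2 - 35*a + 63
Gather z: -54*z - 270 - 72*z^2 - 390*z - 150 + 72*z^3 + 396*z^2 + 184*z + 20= 72*z^3 + 324*z^2 - 260*z - 400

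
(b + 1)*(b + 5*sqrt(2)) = b^2 + b + 5*sqrt(2)*b + 5*sqrt(2)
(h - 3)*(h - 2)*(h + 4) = h^3 - h^2 - 14*h + 24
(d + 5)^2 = d^2 + 10*d + 25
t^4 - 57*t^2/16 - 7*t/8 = t*(t - 2)*(t + 1/4)*(t + 7/4)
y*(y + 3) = y^2 + 3*y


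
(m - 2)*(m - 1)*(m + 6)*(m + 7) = m^4 + 10*m^3 + 5*m^2 - 100*m + 84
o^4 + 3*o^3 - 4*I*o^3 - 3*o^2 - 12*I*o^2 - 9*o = o*(o + 3)*(o - 3*I)*(o - I)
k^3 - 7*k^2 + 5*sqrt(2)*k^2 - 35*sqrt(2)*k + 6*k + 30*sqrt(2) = (k - 6)*(k - 1)*(k + 5*sqrt(2))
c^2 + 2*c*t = c*(c + 2*t)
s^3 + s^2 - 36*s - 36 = (s - 6)*(s + 1)*(s + 6)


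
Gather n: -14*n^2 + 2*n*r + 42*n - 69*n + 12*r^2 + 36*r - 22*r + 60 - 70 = -14*n^2 + n*(2*r - 27) + 12*r^2 + 14*r - 10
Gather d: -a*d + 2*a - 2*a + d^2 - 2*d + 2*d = -a*d + d^2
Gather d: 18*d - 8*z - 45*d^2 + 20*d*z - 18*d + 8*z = -45*d^2 + 20*d*z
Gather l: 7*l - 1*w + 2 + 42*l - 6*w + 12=49*l - 7*w + 14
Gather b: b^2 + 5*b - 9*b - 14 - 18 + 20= b^2 - 4*b - 12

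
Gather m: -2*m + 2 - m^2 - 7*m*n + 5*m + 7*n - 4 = -m^2 + m*(3 - 7*n) + 7*n - 2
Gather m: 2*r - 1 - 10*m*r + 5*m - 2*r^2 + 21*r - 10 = m*(5 - 10*r) - 2*r^2 + 23*r - 11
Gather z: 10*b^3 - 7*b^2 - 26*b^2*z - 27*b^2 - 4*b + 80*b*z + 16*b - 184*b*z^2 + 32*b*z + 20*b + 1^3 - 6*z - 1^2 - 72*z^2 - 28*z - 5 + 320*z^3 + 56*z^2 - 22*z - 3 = 10*b^3 - 34*b^2 + 32*b + 320*z^3 + z^2*(-184*b - 16) + z*(-26*b^2 + 112*b - 56) - 8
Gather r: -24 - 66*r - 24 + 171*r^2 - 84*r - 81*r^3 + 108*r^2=-81*r^3 + 279*r^2 - 150*r - 48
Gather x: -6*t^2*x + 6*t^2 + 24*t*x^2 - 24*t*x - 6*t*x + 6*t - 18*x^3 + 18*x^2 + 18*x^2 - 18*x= 6*t^2 + 6*t - 18*x^3 + x^2*(24*t + 36) + x*(-6*t^2 - 30*t - 18)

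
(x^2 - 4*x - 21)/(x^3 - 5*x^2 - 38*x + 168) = (x + 3)/(x^2 + 2*x - 24)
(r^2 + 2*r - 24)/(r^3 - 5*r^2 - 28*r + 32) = (r^2 + 2*r - 24)/(r^3 - 5*r^2 - 28*r + 32)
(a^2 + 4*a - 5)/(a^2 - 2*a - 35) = (a - 1)/(a - 7)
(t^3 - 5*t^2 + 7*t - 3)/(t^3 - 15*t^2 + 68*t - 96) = (t^2 - 2*t + 1)/(t^2 - 12*t + 32)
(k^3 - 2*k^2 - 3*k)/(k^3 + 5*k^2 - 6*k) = (k^2 - 2*k - 3)/(k^2 + 5*k - 6)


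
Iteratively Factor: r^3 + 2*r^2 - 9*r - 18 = (r - 3)*(r^2 + 5*r + 6) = (r - 3)*(r + 2)*(r + 3)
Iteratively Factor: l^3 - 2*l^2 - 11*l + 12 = (l - 1)*(l^2 - l - 12) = (l - 4)*(l - 1)*(l + 3)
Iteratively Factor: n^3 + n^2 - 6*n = (n + 3)*(n^2 - 2*n) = n*(n + 3)*(n - 2)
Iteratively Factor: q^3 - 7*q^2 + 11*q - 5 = (q - 5)*(q^2 - 2*q + 1) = (q - 5)*(q - 1)*(q - 1)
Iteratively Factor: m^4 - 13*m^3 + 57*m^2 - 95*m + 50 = (m - 2)*(m^3 - 11*m^2 + 35*m - 25) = (m - 2)*(m - 1)*(m^2 - 10*m + 25) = (m - 5)*(m - 2)*(m - 1)*(m - 5)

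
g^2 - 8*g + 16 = (g - 4)^2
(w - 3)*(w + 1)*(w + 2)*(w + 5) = w^4 + 5*w^3 - 7*w^2 - 41*w - 30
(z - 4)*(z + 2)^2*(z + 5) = z^4 + 5*z^3 - 12*z^2 - 76*z - 80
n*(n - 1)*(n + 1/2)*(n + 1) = n^4 + n^3/2 - n^2 - n/2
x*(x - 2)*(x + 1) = x^3 - x^2 - 2*x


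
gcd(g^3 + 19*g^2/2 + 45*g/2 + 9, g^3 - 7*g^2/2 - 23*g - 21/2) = g^2 + 7*g/2 + 3/2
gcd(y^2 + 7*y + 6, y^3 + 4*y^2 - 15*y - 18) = y^2 + 7*y + 6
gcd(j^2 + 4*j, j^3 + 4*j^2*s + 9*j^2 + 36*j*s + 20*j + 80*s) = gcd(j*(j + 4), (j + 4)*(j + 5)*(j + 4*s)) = j + 4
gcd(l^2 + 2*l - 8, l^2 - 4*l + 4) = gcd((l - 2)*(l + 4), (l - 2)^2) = l - 2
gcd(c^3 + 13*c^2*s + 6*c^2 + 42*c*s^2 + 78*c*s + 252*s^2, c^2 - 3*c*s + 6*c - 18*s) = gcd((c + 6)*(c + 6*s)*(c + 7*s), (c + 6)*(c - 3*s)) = c + 6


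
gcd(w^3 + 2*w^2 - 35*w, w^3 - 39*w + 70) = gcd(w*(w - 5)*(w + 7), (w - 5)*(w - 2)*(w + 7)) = w^2 + 2*w - 35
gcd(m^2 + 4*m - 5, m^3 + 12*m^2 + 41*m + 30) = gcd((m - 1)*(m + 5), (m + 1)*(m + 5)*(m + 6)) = m + 5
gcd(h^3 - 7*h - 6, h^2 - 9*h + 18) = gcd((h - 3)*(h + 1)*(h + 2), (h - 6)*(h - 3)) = h - 3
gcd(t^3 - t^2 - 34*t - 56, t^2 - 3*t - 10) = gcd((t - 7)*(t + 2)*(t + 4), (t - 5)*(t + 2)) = t + 2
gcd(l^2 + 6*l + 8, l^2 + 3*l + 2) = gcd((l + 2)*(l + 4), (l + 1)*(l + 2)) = l + 2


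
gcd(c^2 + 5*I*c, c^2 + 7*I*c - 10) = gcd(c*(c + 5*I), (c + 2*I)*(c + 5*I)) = c + 5*I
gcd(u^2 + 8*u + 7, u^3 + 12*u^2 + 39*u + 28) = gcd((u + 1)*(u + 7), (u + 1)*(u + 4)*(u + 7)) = u^2 + 8*u + 7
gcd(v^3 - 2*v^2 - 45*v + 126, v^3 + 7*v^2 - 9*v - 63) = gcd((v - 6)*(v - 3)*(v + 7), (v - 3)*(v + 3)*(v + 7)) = v^2 + 4*v - 21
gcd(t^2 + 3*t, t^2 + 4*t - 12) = 1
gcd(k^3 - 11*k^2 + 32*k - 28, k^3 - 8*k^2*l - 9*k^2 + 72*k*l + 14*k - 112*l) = k^2 - 9*k + 14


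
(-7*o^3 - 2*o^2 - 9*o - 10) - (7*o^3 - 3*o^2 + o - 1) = -14*o^3 + o^2 - 10*o - 9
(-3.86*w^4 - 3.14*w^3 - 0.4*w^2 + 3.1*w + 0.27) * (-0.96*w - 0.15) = 3.7056*w^5 + 3.5934*w^4 + 0.855*w^3 - 2.916*w^2 - 0.7242*w - 0.0405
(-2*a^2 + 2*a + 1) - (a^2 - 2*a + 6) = -3*a^2 + 4*a - 5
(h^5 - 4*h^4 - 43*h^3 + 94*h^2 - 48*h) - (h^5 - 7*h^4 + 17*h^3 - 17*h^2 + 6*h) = 3*h^4 - 60*h^3 + 111*h^2 - 54*h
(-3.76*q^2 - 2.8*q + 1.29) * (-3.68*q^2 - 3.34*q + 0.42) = 13.8368*q^4 + 22.8624*q^3 + 3.0256*q^2 - 5.4846*q + 0.5418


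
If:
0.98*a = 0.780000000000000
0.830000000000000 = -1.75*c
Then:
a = 0.80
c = -0.47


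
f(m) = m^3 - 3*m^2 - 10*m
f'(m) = 3*m^2 - 6*m - 10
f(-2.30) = -5.04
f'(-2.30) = 19.67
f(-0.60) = 4.70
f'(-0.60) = -5.32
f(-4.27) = -89.85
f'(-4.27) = 70.32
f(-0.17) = 1.61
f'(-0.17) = -8.89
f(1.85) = -22.44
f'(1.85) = -10.83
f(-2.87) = -19.65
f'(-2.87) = 31.93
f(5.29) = 11.18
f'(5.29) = 42.21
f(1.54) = -18.86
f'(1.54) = -12.13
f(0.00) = 0.00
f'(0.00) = -10.00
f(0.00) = 0.00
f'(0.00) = -10.00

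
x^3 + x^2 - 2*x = x*(x - 1)*(x + 2)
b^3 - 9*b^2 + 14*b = b*(b - 7)*(b - 2)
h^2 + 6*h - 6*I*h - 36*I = (h + 6)*(h - 6*I)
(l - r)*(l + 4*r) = l^2 + 3*l*r - 4*r^2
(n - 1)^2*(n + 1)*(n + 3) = n^4 + 2*n^3 - 4*n^2 - 2*n + 3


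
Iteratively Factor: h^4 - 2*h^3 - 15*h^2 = (h)*(h^3 - 2*h^2 - 15*h) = h*(h + 3)*(h^2 - 5*h) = h*(h - 5)*(h + 3)*(h)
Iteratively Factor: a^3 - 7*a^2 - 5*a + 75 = (a + 3)*(a^2 - 10*a + 25) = (a - 5)*(a + 3)*(a - 5)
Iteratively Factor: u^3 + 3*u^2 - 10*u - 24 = (u + 2)*(u^2 + u - 12) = (u - 3)*(u + 2)*(u + 4)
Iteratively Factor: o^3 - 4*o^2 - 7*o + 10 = (o + 2)*(o^2 - 6*o + 5) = (o - 5)*(o + 2)*(o - 1)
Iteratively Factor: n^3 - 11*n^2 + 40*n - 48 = (n - 4)*(n^2 - 7*n + 12) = (n - 4)*(n - 3)*(n - 4)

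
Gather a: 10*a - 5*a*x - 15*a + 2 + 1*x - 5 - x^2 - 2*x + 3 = a*(-5*x - 5) - x^2 - x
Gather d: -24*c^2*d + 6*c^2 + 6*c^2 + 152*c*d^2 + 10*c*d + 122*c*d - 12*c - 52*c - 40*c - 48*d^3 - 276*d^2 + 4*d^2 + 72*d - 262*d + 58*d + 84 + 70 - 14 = 12*c^2 - 104*c - 48*d^3 + d^2*(152*c - 272) + d*(-24*c^2 + 132*c - 132) + 140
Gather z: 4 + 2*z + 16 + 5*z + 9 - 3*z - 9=4*z + 20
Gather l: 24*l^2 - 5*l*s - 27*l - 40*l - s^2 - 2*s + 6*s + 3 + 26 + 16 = 24*l^2 + l*(-5*s - 67) - s^2 + 4*s + 45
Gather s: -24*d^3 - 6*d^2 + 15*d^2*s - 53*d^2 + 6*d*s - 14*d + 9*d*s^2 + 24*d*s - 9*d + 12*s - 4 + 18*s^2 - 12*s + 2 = -24*d^3 - 59*d^2 - 23*d + s^2*(9*d + 18) + s*(15*d^2 + 30*d) - 2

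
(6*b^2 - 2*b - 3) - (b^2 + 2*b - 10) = 5*b^2 - 4*b + 7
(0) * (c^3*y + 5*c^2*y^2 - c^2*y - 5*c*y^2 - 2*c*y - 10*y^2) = 0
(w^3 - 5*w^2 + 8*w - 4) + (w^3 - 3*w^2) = 2*w^3 - 8*w^2 + 8*w - 4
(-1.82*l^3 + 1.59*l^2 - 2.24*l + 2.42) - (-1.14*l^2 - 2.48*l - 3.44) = -1.82*l^3 + 2.73*l^2 + 0.24*l + 5.86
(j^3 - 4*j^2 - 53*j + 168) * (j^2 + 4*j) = j^5 - 69*j^3 - 44*j^2 + 672*j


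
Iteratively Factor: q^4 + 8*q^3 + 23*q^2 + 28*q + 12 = (q + 3)*(q^3 + 5*q^2 + 8*q + 4) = (q + 2)*(q + 3)*(q^2 + 3*q + 2) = (q + 2)^2*(q + 3)*(q + 1)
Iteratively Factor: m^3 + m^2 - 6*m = (m + 3)*(m^2 - 2*m) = m*(m + 3)*(m - 2)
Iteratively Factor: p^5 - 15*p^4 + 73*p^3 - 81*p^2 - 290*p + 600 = (p - 3)*(p^4 - 12*p^3 + 37*p^2 + 30*p - 200) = (p - 5)*(p - 3)*(p^3 - 7*p^2 + 2*p + 40) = (p - 5)^2*(p - 3)*(p^2 - 2*p - 8) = (p - 5)^2*(p - 3)*(p + 2)*(p - 4)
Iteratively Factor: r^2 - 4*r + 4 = (r - 2)*(r - 2)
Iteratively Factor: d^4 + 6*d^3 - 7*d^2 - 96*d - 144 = (d + 3)*(d^3 + 3*d^2 - 16*d - 48) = (d - 4)*(d + 3)*(d^2 + 7*d + 12) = (d - 4)*(d + 3)*(d + 4)*(d + 3)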